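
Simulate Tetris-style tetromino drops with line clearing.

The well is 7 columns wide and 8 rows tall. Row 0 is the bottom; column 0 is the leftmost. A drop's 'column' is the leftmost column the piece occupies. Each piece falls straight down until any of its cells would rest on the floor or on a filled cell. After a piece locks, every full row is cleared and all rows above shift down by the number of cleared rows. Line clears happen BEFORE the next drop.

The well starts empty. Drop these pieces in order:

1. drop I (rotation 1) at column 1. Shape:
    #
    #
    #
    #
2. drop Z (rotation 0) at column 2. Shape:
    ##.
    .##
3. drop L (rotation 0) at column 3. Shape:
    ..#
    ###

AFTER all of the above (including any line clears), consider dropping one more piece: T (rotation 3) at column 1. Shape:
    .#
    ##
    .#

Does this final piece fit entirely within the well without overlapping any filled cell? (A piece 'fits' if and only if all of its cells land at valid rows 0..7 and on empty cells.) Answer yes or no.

Drop 1: I rot1 at col 1 lands with bottom-row=0; cleared 0 line(s) (total 0); column heights now [0 4 0 0 0 0 0], max=4
Drop 2: Z rot0 at col 2 lands with bottom-row=0; cleared 0 line(s) (total 0); column heights now [0 4 2 2 1 0 0], max=4
Drop 3: L rot0 at col 3 lands with bottom-row=2; cleared 0 line(s) (total 0); column heights now [0 4 2 3 3 4 0], max=4
Test piece T rot3 at col 1 (width 2): heights before test = [0 4 2 3 3 4 0]; fits = True

Answer: yes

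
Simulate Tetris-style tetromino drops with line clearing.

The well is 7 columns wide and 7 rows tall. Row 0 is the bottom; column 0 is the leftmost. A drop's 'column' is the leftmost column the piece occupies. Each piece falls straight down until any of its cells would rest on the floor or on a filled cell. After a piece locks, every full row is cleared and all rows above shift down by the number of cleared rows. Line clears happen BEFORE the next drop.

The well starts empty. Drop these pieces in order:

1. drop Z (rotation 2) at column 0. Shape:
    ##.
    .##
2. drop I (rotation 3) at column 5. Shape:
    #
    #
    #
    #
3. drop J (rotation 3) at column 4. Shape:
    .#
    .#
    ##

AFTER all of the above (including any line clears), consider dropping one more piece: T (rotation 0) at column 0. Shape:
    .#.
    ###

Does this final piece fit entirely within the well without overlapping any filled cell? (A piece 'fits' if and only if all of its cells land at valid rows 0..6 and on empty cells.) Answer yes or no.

Answer: yes

Derivation:
Drop 1: Z rot2 at col 0 lands with bottom-row=0; cleared 0 line(s) (total 0); column heights now [2 2 1 0 0 0 0], max=2
Drop 2: I rot3 at col 5 lands with bottom-row=0; cleared 0 line(s) (total 0); column heights now [2 2 1 0 0 4 0], max=4
Drop 3: J rot3 at col 4 lands with bottom-row=4; cleared 0 line(s) (total 0); column heights now [2 2 1 0 5 7 0], max=7
Test piece T rot0 at col 0 (width 3): heights before test = [2 2 1 0 5 7 0]; fits = True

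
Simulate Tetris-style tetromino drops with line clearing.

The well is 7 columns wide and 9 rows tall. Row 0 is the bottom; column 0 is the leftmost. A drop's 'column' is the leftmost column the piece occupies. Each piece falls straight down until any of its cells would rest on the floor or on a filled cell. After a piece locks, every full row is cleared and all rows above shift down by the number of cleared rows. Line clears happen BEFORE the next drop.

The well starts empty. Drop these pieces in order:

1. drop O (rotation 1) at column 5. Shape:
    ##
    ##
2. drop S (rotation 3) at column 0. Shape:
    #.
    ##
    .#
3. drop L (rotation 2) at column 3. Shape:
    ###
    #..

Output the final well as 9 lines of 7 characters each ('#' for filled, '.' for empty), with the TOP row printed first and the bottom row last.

Drop 1: O rot1 at col 5 lands with bottom-row=0; cleared 0 line(s) (total 0); column heights now [0 0 0 0 0 2 2], max=2
Drop 2: S rot3 at col 0 lands with bottom-row=0; cleared 0 line(s) (total 0); column heights now [3 2 0 0 0 2 2], max=3
Drop 3: L rot2 at col 3 lands with bottom-row=1; cleared 0 line(s) (total 0); column heights now [3 2 0 3 3 3 2], max=3

Answer: .......
.......
.......
.......
.......
.......
#..###.
##.#.##
.#...##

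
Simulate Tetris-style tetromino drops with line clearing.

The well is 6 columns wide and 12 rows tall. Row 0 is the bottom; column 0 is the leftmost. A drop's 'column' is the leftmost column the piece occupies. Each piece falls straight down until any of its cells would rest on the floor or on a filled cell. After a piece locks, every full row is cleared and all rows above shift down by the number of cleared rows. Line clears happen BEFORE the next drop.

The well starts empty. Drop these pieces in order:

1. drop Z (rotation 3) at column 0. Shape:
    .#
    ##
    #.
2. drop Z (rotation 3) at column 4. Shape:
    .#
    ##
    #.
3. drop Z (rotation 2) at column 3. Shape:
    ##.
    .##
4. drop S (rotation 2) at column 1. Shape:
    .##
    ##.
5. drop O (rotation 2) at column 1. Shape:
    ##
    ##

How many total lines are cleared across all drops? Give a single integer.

Drop 1: Z rot3 at col 0 lands with bottom-row=0; cleared 0 line(s) (total 0); column heights now [2 3 0 0 0 0], max=3
Drop 2: Z rot3 at col 4 lands with bottom-row=0; cleared 0 line(s) (total 0); column heights now [2 3 0 0 2 3], max=3
Drop 3: Z rot2 at col 3 lands with bottom-row=3; cleared 0 line(s) (total 0); column heights now [2 3 0 5 5 4], max=5
Drop 4: S rot2 at col 1 lands with bottom-row=4; cleared 0 line(s) (total 0); column heights now [2 5 6 6 5 4], max=6
Drop 5: O rot2 at col 1 lands with bottom-row=6; cleared 0 line(s) (total 0); column heights now [2 8 8 6 5 4], max=8

Answer: 0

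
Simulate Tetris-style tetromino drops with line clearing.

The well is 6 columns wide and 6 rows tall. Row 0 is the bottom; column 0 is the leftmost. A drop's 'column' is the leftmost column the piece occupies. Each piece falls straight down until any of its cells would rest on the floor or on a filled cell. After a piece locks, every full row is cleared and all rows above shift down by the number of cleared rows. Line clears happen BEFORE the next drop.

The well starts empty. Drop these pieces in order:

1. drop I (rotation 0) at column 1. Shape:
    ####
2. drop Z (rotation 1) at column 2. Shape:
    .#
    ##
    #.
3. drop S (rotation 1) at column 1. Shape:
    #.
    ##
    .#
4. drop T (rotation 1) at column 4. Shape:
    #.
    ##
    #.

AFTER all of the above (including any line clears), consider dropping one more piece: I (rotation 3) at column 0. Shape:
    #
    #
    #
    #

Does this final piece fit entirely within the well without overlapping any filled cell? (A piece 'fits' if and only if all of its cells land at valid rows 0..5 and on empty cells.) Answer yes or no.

Drop 1: I rot0 at col 1 lands with bottom-row=0; cleared 0 line(s) (total 0); column heights now [0 1 1 1 1 0], max=1
Drop 2: Z rot1 at col 2 lands with bottom-row=1; cleared 0 line(s) (total 0); column heights now [0 1 3 4 1 0], max=4
Drop 3: S rot1 at col 1 lands with bottom-row=3; cleared 0 line(s) (total 0); column heights now [0 6 5 4 1 0], max=6
Drop 4: T rot1 at col 4 lands with bottom-row=1; cleared 0 line(s) (total 0); column heights now [0 6 5 4 4 3], max=6
Test piece I rot3 at col 0 (width 1): heights before test = [0 6 5 4 4 3]; fits = True

Answer: yes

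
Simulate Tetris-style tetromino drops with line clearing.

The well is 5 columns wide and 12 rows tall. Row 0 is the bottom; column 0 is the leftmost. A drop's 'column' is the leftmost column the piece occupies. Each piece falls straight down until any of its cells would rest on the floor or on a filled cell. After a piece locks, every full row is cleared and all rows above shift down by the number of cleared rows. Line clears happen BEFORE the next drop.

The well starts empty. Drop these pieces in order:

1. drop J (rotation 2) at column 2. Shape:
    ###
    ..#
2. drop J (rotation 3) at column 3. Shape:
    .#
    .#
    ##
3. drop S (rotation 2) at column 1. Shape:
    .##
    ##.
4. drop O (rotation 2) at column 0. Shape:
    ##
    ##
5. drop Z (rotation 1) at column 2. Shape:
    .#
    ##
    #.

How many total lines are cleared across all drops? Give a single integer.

Answer: 1

Derivation:
Drop 1: J rot2 at col 2 lands with bottom-row=0; cleared 0 line(s) (total 0); column heights now [0 0 2 2 2], max=2
Drop 2: J rot3 at col 3 lands with bottom-row=2; cleared 0 line(s) (total 0); column heights now [0 0 2 3 5], max=5
Drop 3: S rot2 at col 1 lands with bottom-row=2; cleared 0 line(s) (total 0); column heights now [0 3 4 4 5], max=5
Drop 4: O rot2 at col 0 lands with bottom-row=3; cleared 1 line(s) (total 1); column heights now [4 4 3 3 4], max=4
Drop 5: Z rot1 at col 2 lands with bottom-row=3; cleared 0 line(s) (total 1); column heights now [4 4 5 6 4], max=6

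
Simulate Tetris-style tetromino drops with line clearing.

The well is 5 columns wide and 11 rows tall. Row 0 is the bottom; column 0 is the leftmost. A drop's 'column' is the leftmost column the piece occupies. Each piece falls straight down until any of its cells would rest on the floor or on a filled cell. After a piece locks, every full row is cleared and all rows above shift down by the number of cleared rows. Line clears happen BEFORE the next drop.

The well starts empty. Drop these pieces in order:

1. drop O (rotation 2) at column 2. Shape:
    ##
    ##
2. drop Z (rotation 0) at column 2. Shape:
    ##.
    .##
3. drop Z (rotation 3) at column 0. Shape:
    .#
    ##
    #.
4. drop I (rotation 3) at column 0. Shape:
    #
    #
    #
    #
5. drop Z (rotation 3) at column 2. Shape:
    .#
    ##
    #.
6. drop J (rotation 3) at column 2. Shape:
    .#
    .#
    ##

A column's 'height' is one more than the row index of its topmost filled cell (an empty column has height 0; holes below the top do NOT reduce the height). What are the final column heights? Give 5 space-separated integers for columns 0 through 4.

Answer: 6 3 8 10 3

Derivation:
Drop 1: O rot2 at col 2 lands with bottom-row=0; cleared 0 line(s) (total 0); column heights now [0 0 2 2 0], max=2
Drop 2: Z rot0 at col 2 lands with bottom-row=2; cleared 0 line(s) (total 0); column heights now [0 0 4 4 3], max=4
Drop 3: Z rot3 at col 0 lands with bottom-row=0; cleared 0 line(s) (total 0); column heights now [2 3 4 4 3], max=4
Drop 4: I rot3 at col 0 lands with bottom-row=2; cleared 0 line(s) (total 0); column heights now [6 3 4 4 3], max=6
Drop 5: Z rot3 at col 2 lands with bottom-row=4; cleared 0 line(s) (total 0); column heights now [6 3 6 7 3], max=7
Drop 6: J rot3 at col 2 lands with bottom-row=7; cleared 0 line(s) (total 0); column heights now [6 3 8 10 3], max=10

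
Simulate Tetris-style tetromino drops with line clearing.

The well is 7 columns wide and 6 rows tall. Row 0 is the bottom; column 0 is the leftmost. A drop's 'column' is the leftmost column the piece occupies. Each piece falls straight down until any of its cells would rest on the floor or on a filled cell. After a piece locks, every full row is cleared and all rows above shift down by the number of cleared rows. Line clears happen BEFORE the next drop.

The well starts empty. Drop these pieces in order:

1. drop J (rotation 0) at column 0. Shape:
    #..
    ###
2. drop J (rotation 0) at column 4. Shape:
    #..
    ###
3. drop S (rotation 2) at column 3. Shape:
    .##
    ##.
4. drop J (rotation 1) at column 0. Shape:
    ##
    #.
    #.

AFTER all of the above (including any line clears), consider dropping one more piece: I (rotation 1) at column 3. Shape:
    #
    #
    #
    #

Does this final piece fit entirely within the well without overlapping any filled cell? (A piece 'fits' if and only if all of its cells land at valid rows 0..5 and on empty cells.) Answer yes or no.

Drop 1: J rot0 at col 0 lands with bottom-row=0; cleared 0 line(s) (total 0); column heights now [2 1 1 0 0 0 0], max=2
Drop 2: J rot0 at col 4 lands with bottom-row=0; cleared 0 line(s) (total 0); column heights now [2 1 1 0 2 1 1], max=2
Drop 3: S rot2 at col 3 lands with bottom-row=2; cleared 0 line(s) (total 0); column heights now [2 1 1 3 4 4 1], max=4
Drop 4: J rot1 at col 0 lands with bottom-row=2; cleared 0 line(s) (total 0); column heights now [5 5 1 3 4 4 1], max=5
Test piece I rot1 at col 3 (width 1): heights before test = [5 5 1 3 4 4 1]; fits = False

Answer: no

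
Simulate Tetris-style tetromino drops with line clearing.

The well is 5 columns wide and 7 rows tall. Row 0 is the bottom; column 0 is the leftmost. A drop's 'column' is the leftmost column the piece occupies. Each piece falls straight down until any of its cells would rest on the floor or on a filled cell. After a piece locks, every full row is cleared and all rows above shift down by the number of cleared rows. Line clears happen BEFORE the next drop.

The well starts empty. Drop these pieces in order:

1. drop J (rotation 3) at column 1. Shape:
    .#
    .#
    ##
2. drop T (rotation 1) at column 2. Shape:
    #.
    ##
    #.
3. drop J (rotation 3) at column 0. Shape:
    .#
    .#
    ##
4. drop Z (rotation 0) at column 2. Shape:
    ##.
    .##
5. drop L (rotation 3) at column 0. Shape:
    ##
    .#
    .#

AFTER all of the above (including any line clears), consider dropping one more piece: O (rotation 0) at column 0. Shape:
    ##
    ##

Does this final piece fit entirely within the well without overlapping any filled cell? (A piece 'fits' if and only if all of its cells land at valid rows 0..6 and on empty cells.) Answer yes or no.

Drop 1: J rot3 at col 1 lands with bottom-row=0; cleared 0 line(s) (total 0); column heights now [0 1 3 0 0], max=3
Drop 2: T rot1 at col 2 lands with bottom-row=3; cleared 0 line(s) (total 0); column heights now [0 1 6 5 0], max=6
Drop 3: J rot3 at col 0 lands with bottom-row=1; cleared 0 line(s) (total 0); column heights now [2 4 6 5 0], max=6
Drop 4: Z rot0 at col 2 lands with bottom-row=5; cleared 0 line(s) (total 0); column heights now [2 4 7 7 6], max=7
Drop 5: L rot3 at col 0 lands with bottom-row=4; cleared 0 line(s) (total 0); column heights now [7 7 7 7 6], max=7
Test piece O rot0 at col 0 (width 2): heights before test = [7 7 7 7 6]; fits = False

Answer: no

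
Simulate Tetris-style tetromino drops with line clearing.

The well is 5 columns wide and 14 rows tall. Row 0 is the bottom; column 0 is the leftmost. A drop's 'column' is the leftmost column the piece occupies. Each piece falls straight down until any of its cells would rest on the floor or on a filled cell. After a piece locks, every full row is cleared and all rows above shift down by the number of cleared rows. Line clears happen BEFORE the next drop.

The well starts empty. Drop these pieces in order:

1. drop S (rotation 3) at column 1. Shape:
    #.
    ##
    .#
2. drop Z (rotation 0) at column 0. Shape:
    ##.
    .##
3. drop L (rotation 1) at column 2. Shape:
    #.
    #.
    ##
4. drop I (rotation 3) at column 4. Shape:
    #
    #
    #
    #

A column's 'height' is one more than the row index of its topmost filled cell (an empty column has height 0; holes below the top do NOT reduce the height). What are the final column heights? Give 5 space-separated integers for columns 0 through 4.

Drop 1: S rot3 at col 1 lands with bottom-row=0; cleared 0 line(s) (total 0); column heights now [0 3 2 0 0], max=3
Drop 2: Z rot0 at col 0 lands with bottom-row=3; cleared 0 line(s) (total 0); column heights now [5 5 4 0 0], max=5
Drop 3: L rot1 at col 2 lands with bottom-row=4; cleared 0 line(s) (total 0); column heights now [5 5 7 5 0], max=7
Drop 4: I rot3 at col 4 lands with bottom-row=0; cleared 0 line(s) (total 0); column heights now [5 5 7 5 4], max=7

Answer: 5 5 7 5 4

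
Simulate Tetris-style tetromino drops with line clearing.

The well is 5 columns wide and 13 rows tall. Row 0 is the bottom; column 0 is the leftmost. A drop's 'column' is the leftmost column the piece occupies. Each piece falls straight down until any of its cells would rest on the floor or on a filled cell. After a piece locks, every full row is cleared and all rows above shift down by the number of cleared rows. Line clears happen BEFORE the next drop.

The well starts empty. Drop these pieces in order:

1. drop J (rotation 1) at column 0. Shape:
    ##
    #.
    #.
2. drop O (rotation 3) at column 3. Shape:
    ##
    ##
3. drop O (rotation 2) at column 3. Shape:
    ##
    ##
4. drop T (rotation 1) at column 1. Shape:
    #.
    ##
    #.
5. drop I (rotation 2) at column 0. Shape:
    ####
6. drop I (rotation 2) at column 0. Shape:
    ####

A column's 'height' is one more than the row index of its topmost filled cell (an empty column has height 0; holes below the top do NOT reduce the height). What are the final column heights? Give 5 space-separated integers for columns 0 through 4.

Drop 1: J rot1 at col 0 lands with bottom-row=0; cleared 0 line(s) (total 0); column heights now [3 3 0 0 0], max=3
Drop 2: O rot3 at col 3 lands with bottom-row=0; cleared 0 line(s) (total 0); column heights now [3 3 0 2 2], max=3
Drop 3: O rot2 at col 3 lands with bottom-row=2; cleared 0 line(s) (total 0); column heights now [3 3 0 4 4], max=4
Drop 4: T rot1 at col 1 lands with bottom-row=3; cleared 0 line(s) (total 0); column heights now [3 6 5 4 4], max=6
Drop 5: I rot2 at col 0 lands with bottom-row=6; cleared 0 line(s) (total 0); column heights now [7 7 7 7 4], max=7
Drop 6: I rot2 at col 0 lands with bottom-row=7; cleared 0 line(s) (total 0); column heights now [8 8 8 8 4], max=8

Answer: 8 8 8 8 4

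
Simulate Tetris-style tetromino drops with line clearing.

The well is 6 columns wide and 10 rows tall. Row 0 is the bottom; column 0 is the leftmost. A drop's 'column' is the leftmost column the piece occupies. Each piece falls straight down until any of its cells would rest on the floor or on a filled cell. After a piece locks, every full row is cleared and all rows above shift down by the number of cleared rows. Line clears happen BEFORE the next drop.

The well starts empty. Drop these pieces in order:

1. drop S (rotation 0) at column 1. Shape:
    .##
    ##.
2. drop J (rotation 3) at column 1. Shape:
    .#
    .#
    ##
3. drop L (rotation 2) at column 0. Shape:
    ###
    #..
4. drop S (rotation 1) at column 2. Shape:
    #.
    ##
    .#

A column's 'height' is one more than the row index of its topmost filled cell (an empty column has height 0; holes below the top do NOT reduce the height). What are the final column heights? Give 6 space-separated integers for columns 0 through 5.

Drop 1: S rot0 at col 1 lands with bottom-row=0; cleared 0 line(s) (total 0); column heights now [0 1 2 2 0 0], max=2
Drop 2: J rot3 at col 1 lands with bottom-row=2; cleared 0 line(s) (total 0); column heights now [0 3 5 2 0 0], max=5
Drop 3: L rot2 at col 0 lands with bottom-row=4; cleared 0 line(s) (total 0); column heights now [6 6 6 2 0 0], max=6
Drop 4: S rot1 at col 2 lands with bottom-row=5; cleared 0 line(s) (total 0); column heights now [6 6 8 7 0 0], max=8

Answer: 6 6 8 7 0 0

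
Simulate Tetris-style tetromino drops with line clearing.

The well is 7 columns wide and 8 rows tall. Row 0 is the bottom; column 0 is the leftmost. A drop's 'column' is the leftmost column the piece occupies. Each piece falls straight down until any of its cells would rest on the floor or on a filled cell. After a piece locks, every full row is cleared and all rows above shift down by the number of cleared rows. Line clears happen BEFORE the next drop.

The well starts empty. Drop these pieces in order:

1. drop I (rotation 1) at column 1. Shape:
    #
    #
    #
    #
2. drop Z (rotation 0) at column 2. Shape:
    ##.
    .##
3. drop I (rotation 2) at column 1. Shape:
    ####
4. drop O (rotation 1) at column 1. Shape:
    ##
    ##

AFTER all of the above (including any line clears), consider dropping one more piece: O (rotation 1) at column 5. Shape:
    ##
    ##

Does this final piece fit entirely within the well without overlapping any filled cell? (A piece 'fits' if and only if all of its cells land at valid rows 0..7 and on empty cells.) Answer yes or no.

Drop 1: I rot1 at col 1 lands with bottom-row=0; cleared 0 line(s) (total 0); column heights now [0 4 0 0 0 0 0], max=4
Drop 2: Z rot0 at col 2 lands with bottom-row=0; cleared 0 line(s) (total 0); column heights now [0 4 2 2 1 0 0], max=4
Drop 3: I rot2 at col 1 lands with bottom-row=4; cleared 0 line(s) (total 0); column heights now [0 5 5 5 5 0 0], max=5
Drop 4: O rot1 at col 1 lands with bottom-row=5; cleared 0 line(s) (total 0); column heights now [0 7 7 5 5 0 0], max=7
Test piece O rot1 at col 5 (width 2): heights before test = [0 7 7 5 5 0 0]; fits = True

Answer: yes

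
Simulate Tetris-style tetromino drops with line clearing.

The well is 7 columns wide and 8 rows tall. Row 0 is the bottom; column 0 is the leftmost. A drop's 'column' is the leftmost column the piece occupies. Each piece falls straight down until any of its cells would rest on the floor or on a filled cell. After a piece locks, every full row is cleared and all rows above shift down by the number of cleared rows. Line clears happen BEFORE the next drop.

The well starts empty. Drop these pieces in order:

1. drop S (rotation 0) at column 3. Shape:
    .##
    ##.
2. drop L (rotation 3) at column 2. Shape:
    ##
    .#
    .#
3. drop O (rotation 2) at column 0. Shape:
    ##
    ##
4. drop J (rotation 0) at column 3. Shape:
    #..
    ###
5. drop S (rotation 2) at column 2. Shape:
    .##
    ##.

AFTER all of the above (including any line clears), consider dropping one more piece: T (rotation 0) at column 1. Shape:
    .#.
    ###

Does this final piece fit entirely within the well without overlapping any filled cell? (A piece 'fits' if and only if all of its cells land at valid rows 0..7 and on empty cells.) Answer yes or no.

Drop 1: S rot0 at col 3 lands with bottom-row=0; cleared 0 line(s) (total 0); column heights now [0 0 0 1 2 2 0], max=2
Drop 2: L rot3 at col 2 lands with bottom-row=1; cleared 0 line(s) (total 0); column heights now [0 0 4 4 2 2 0], max=4
Drop 3: O rot2 at col 0 lands with bottom-row=0; cleared 0 line(s) (total 0); column heights now [2 2 4 4 2 2 0], max=4
Drop 4: J rot0 at col 3 lands with bottom-row=4; cleared 0 line(s) (total 0); column heights now [2 2 4 6 5 5 0], max=6
Drop 5: S rot2 at col 2 lands with bottom-row=6; cleared 0 line(s) (total 0); column heights now [2 2 7 8 8 5 0], max=8
Test piece T rot0 at col 1 (width 3): heights before test = [2 2 7 8 8 5 0]; fits = False

Answer: no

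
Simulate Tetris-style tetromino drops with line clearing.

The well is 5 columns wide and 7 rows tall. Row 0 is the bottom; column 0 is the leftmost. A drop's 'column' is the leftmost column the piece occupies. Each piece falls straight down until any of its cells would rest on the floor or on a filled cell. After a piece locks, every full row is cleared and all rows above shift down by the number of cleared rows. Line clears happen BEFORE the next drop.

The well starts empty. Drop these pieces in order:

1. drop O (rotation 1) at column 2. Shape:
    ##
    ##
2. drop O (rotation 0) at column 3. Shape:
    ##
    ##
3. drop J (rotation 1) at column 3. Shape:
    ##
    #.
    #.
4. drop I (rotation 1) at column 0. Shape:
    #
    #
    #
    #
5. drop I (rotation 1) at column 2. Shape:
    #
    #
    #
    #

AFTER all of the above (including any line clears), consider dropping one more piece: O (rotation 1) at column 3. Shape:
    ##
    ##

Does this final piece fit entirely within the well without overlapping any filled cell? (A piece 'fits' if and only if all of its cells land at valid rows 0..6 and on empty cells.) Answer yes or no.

Drop 1: O rot1 at col 2 lands with bottom-row=0; cleared 0 line(s) (total 0); column heights now [0 0 2 2 0], max=2
Drop 2: O rot0 at col 3 lands with bottom-row=2; cleared 0 line(s) (total 0); column heights now [0 0 2 4 4], max=4
Drop 3: J rot1 at col 3 lands with bottom-row=4; cleared 0 line(s) (total 0); column heights now [0 0 2 7 7], max=7
Drop 4: I rot1 at col 0 lands with bottom-row=0; cleared 0 line(s) (total 0); column heights now [4 0 2 7 7], max=7
Drop 5: I rot1 at col 2 lands with bottom-row=2; cleared 0 line(s) (total 0); column heights now [4 0 6 7 7], max=7
Test piece O rot1 at col 3 (width 2): heights before test = [4 0 6 7 7]; fits = False

Answer: no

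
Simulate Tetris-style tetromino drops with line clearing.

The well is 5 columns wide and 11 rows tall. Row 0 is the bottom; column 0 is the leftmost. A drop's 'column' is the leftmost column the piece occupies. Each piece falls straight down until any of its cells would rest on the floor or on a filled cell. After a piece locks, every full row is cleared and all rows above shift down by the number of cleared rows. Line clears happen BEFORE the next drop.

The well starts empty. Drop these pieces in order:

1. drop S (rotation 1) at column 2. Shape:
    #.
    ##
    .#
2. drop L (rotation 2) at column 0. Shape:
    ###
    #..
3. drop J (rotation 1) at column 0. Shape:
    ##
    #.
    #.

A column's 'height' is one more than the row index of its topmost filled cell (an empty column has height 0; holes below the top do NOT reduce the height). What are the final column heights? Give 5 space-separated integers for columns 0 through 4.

Answer: 7 7 4 2 0

Derivation:
Drop 1: S rot1 at col 2 lands with bottom-row=0; cleared 0 line(s) (total 0); column heights now [0 0 3 2 0], max=3
Drop 2: L rot2 at col 0 lands with bottom-row=2; cleared 0 line(s) (total 0); column heights now [4 4 4 2 0], max=4
Drop 3: J rot1 at col 0 lands with bottom-row=4; cleared 0 line(s) (total 0); column heights now [7 7 4 2 0], max=7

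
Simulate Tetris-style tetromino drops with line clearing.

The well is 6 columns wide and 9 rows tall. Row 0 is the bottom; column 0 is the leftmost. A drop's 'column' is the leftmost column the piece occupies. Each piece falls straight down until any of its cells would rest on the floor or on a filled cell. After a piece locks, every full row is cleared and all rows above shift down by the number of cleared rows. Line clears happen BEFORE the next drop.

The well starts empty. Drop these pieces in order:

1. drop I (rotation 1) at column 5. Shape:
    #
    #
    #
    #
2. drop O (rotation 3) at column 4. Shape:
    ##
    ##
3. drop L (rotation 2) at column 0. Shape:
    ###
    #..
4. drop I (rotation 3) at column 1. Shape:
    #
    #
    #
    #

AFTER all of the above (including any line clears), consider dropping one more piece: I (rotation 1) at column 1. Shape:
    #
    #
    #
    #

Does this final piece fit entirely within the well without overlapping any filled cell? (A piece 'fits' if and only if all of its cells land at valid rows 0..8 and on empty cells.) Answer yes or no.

Drop 1: I rot1 at col 5 lands with bottom-row=0; cleared 0 line(s) (total 0); column heights now [0 0 0 0 0 4], max=4
Drop 2: O rot3 at col 4 lands with bottom-row=4; cleared 0 line(s) (total 0); column heights now [0 0 0 0 6 6], max=6
Drop 3: L rot2 at col 0 lands with bottom-row=0; cleared 0 line(s) (total 0); column heights now [2 2 2 0 6 6], max=6
Drop 4: I rot3 at col 1 lands with bottom-row=2; cleared 0 line(s) (total 0); column heights now [2 6 2 0 6 6], max=6
Test piece I rot1 at col 1 (width 1): heights before test = [2 6 2 0 6 6]; fits = False

Answer: no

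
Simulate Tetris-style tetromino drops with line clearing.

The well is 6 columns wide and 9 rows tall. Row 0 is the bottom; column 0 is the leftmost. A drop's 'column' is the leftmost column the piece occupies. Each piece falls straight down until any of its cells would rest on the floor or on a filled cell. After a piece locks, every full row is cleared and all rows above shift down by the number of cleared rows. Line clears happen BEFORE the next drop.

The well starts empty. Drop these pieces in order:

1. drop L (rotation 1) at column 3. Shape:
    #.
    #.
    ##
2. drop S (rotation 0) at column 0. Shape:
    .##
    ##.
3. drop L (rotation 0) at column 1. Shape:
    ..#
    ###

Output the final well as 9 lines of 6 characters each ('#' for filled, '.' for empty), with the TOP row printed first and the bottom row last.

Drop 1: L rot1 at col 3 lands with bottom-row=0; cleared 0 line(s) (total 0); column heights now [0 0 0 3 1 0], max=3
Drop 2: S rot0 at col 0 lands with bottom-row=0; cleared 0 line(s) (total 0); column heights now [1 2 2 3 1 0], max=3
Drop 3: L rot0 at col 1 lands with bottom-row=3; cleared 0 line(s) (total 0); column heights now [1 4 4 5 1 0], max=5

Answer: ......
......
......
......
...#..
.###..
...#..
.###..
##.##.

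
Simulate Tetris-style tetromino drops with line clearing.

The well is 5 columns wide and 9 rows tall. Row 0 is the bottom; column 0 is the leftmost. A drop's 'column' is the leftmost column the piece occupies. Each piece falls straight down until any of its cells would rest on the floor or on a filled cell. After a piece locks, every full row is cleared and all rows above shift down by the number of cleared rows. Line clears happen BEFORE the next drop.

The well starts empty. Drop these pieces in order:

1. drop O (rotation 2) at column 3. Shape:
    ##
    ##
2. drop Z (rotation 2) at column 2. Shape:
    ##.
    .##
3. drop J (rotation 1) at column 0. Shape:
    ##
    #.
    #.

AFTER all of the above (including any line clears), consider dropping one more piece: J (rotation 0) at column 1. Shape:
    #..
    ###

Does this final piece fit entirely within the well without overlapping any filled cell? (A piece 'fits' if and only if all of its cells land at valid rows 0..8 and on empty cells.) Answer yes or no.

Drop 1: O rot2 at col 3 lands with bottom-row=0; cleared 0 line(s) (total 0); column heights now [0 0 0 2 2], max=2
Drop 2: Z rot2 at col 2 lands with bottom-row=2; cleared 0 line(s) (total 0); column heights now [0 0 4 4 3], max=4
Drop 3: J rot1 at col 0 lands with bottom-row=0; cleared 0 line(s) (total 0); column heights now [3 3 4 4 3], max=4
Test piece J rot0 at col 1 (width 3): heights before test = [3 3 4 4 3]; fits = True

Answer: yes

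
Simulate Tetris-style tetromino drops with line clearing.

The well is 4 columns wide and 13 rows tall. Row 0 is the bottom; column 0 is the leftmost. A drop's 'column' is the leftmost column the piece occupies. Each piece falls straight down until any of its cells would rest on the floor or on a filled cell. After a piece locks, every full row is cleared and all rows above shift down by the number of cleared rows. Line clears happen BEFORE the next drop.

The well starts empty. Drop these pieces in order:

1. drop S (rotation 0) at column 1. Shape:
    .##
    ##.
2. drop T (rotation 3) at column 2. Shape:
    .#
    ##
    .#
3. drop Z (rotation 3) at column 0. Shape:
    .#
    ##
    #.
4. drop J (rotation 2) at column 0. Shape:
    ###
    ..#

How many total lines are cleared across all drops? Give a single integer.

Answer: 1

Derivation:
Drop 1: S rot0 at col 1 lands with bottom-row=0; cleared 0 line(s) (total 0); column heights now [0 1 2 2], max=2
Drop 2: T rot3 at col 2 lands with bottom-row=2; cleared 0 line(s) (total 0); column heights now [0 1 4 5], max=5
Drop 3: Z rot3 at col 0 lands with bottom-row=0; cleared 1 line(s) (total 1); column heights now [1 2 3 4], max=4
Drop 4: J rot2 at col 0 lands with bottom-row=3; cleared 0 line(s) (total 1); column heights now [5 5 5 4], max=5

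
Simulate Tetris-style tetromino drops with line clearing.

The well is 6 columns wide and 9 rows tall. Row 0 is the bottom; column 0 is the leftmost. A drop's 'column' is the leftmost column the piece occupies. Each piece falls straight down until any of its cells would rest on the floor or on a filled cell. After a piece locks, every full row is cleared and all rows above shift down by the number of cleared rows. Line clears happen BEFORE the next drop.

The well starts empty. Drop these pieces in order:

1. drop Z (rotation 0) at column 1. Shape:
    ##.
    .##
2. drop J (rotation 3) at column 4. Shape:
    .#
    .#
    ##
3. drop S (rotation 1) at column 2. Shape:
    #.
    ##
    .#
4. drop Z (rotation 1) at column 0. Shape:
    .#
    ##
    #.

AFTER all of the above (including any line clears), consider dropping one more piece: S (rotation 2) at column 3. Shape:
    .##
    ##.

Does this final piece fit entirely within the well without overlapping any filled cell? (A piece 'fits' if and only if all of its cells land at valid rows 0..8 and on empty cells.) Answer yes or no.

Answer: yes

Derivation:
Drop 1: Z rot0 at col 1 lands with bottom-row=0; cleared 0 line(s) (total 0); column heights now [0 2 2 1 0 0], max=2
Drop 2: J rot3 at col 4 lands with bottom-row=0; cleared 0 line(s) (total 0); column heights now [0 2 2 1 1 3], max=3
Drop 3: S rot1 at col 2 lands with bottom-row=1; cleared 0 line(s) (total 0); column heights now [0 2 4 3 1 3], max=4
Drop 4: Z rot1 at col 0 lands with bottom-row=1; cleared 0 line(s) (total 0); column heights now [3 4 4 3 1 3], max=4
Test piece S rot2 at col 3 (width 3): heights before test = [3 4 4 3 1 3]; fits = True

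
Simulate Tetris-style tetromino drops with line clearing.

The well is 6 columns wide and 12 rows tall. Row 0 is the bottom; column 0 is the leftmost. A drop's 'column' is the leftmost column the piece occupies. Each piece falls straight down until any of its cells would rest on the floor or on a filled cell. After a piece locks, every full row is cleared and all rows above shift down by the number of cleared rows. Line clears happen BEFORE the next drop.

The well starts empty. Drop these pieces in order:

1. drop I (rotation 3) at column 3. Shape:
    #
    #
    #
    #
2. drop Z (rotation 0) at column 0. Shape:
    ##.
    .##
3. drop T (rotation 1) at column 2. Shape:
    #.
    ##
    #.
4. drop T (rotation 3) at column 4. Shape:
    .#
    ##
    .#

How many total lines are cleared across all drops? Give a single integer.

Answer: 0

Derivation:
Drop 1: I rot3 at col 3 lands with bottom-row=0; cleared 0 line(s) (total 0); column heights now [0 0 0 4 0 0], max=4
Drop 2: Z rot0 at col 0 lands with bottom-row=0; cleared 0 line(s) (total 0); column heights now [2 2 1 4 0 0], max=4
Drop 3: T rot1 at col 2 lands with bottom-row=3; cleared 0 line(s) (total 0); column heights now [2 2 6 5 0 0], max=6
Drop 4: T rot3 at col 4 lands with bottom-row=0; cleared 0 line(s) (total 0); column heights now [2 2 6 5 2 3], max=6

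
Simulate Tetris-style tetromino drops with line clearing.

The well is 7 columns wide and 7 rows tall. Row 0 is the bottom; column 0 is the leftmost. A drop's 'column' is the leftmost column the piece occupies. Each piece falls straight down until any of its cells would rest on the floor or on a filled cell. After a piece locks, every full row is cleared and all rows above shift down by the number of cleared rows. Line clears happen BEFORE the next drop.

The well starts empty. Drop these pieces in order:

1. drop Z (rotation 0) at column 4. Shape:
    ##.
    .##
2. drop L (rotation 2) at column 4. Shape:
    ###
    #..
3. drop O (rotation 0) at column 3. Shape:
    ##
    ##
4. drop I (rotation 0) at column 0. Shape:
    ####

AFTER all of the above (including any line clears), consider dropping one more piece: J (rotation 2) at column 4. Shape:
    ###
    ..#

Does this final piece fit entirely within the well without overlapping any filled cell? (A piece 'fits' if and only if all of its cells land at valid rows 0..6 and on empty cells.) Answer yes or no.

Drop 1: Z rot0 at col 4 lands with bottom-row=0; cleared 0 line(s) (total 0); column heights now [0 0 0 0 2 2 1], max=2
Drop 2: L rot2 at col 4 lands with bottom-row=2; cleared 0 line(s) (total 0); column heights now [0 0 0 0 4 4 4], max=4
Drop 3: O rot0 at col 3 lands with bottom-row=4; cleared 0 line(s) (total 0); column heights now [0 0 0 6 6 4 4], max=6
Drop 4: I rot0 at col 0 lands with bottom-row=6; cleared 0 line(s) (total 0); column heights now [7 7 7 7 6 4 4], max=7
Test piece J rot2 at col 4 (width 3): heights before test = [7 7 7 7 6 4 4]; fits = True

Answer: yes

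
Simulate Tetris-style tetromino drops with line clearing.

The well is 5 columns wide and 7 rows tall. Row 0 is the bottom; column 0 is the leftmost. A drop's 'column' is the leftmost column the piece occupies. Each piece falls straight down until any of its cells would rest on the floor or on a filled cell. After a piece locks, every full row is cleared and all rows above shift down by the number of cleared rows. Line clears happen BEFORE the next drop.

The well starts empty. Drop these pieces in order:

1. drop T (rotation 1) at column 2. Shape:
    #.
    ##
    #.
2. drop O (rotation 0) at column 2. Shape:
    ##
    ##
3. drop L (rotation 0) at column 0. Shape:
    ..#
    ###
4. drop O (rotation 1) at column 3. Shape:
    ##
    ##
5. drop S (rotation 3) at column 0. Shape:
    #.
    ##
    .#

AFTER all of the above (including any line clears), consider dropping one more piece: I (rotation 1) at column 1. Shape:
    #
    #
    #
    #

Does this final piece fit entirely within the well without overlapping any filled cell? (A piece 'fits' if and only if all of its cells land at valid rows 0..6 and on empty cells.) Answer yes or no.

Drop 1: T rot1 at col 2 lands with bottom-row=0; cleared 0 line(s) (total 0); column heights now [0 0 3 2 0], max=3
Drop 2: O rot0 at col 2 lands with bottom-row=3; cleared 0 line(s) (total 0); column heights now [0 0 5 5 0], max=5
Drop 3: L rot0 at col 0 lands with bottom-row=5; cleared 0 line(s) (total 0); column heights now [6 6 7 5 0], max=7
Drop 4: O rot1 at col 3 lands with bottom-row=5; cleared 1 line(s) (total 1); column heights now [0 0 6 6 6], max=6
Drop 5: S rot3 at col 0 lands with bottom-row=0; cleared 0 line(s) (total 1); column heights now [3 2 6 6 6], max=6
Test piece I rot1 at col 1 (width 1): heights before test = [3 2 6 6 6]; fits = True

Answer: yes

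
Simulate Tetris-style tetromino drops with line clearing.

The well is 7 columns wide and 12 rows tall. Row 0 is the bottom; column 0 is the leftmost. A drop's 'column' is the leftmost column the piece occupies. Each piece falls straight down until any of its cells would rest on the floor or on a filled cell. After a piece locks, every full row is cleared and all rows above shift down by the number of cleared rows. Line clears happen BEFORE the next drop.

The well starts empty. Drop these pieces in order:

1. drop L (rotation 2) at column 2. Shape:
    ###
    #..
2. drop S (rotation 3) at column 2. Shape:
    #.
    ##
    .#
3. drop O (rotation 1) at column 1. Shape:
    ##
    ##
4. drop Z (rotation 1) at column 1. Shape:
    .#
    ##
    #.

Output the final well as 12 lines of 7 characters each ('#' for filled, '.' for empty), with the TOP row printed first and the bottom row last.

Drop 1: L rot2 at col 2 lands with bottom-row=0; cleared 0 line(s) (total 0); column heights now [0 0 2 2 2 0 0], max=2
Drop 2: S rot3 at col 2 lands with bottom-row=2; cleared 0 line(s) (total 0); column heights now [0 0 5 4 2 0 0], max=5
Drop 3: O rot1 at col 1 lands with bottom-row=5; cleared 0 line(s) (total 0); column heights now [0 7 7 4 2 0 0], max=7
Drop 4: Z rot1 at col 1 lands with bottom-row=7; cleared 0 line(s) (total 0); column heights now [0 9 10 4 2 0 0], max=10

Answer: .......
.......
..#....
.##....
.#.....
.##....
.##....
..#....
..##...
...#...
..###..
..#....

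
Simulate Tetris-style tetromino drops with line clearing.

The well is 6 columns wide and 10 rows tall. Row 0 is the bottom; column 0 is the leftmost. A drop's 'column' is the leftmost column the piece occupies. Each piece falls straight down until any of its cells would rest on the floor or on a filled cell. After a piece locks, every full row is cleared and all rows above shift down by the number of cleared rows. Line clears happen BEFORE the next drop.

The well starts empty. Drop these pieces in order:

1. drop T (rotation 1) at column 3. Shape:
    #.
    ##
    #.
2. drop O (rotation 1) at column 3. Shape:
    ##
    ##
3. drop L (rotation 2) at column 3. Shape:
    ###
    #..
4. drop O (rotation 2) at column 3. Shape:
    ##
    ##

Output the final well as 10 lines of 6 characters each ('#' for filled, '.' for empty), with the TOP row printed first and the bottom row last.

Drop 1: T rot1 at col 3 lands with bottom-row=0; cleared 0 line(s) (total 0); column heights now [0 0 0 3 2 0], max=3
Drop 2: O rot1 at col 3 lands with bottom-row=3; cleared 0 line(s) (total 0); column heights now [0 0 0 5 5 0], max=5
Drop 3: L rot2 at col 3 lands with bottom-row=5; cleared 0 line(s) (total 0); column heights now [0 0 0 7 7 7], max=7
Drop 4: O rot2 at col 3 lands with bottom-row=7; cleared 0 line(s) (total 0); column heights now [0 0 0 9 9 7], max=9

Answer: ......
...##.
...##.
...###
...#..
...##.
...##.
...#..
...##.
...#..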